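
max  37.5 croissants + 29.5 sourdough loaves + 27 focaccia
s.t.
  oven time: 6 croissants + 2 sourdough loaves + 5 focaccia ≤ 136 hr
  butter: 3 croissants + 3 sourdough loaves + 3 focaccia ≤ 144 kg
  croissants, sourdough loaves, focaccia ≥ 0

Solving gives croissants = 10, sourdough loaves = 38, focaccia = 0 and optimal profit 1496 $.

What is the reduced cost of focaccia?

-8.5

At the optimum: oven time uses 136 of 136 (binding); butter uses 144 of 144 (binding).
From A_Bᵀ y = c: 6·y_oven time + 3·y_butter = 37.5; 2·y_oven time + 3·y_butter = 29.5.
→ y_oven time = 2 and y_butter = 8.5.
Reduced cost of focaccia: c₃ − yᵀa₃ = 27 − (2·5 + 8.5·3) = 27 − 35.5 = -8.5.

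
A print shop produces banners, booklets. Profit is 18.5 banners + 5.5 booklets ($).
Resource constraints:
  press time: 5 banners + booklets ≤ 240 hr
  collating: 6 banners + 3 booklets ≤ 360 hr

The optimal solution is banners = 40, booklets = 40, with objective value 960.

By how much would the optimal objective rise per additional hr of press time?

2.5

Check each constraint at x*: press time 240/240 (tight); collating 360/360 (tight).
Dual feasibility on the basic columns requires 5·y_press time + 6·y_collating = 18.5, 1·y_press time + 3·y_collating = 5.5.
→ y_press time = 2.5 and y_collating = 1.
Shadow price of press time = 2.5.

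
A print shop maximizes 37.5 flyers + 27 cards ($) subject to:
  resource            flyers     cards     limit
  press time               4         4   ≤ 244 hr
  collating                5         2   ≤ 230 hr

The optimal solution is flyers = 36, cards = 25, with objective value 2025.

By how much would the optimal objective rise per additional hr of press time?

Both press time and collating are binding at x*.
From A_Bᵀ y = c: 4·y_press time + 5·y_collating = 37.5; 4·y_press time + 2·y_collating = 27.
Solving: y_press time = 5, y_collating = 3.5.
Shadow price of press time = 5.

5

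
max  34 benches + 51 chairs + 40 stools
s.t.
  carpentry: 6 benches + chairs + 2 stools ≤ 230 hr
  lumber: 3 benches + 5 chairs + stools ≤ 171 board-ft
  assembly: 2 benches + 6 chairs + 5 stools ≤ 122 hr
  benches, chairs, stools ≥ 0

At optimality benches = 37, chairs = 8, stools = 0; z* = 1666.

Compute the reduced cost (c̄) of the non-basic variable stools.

Check each constraint at x*: carpentry 230/230 (tight); lumber 151/171 (slack 20); assembly 122/122 (tight).
By complementary slackness, y = 0 for the non-binding constraint.
The binding rows give the dual system: 6·y_carpentry + 2·y_assembly = 34 and 1·y_carpentry + 6·y_assembly = 51.
This yields shadow prices y_carpentry = 3, y_assembly = 8.
Reduced cost of stools: c₃ − yᵀa₃ = 40 − (3·2 + 8·5) = 40 − 46 = -6.

-6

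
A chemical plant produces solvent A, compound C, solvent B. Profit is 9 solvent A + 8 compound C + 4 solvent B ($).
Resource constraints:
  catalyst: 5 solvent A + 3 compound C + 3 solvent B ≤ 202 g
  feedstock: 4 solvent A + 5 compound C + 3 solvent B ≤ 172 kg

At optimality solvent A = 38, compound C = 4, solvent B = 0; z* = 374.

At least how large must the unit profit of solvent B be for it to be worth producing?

6

At the optimum: catalyst uses 202 of 202 (binding); feedstock uses 172 of 172 (binding).
From A_Bᵀ y = c: 5·y_catalyst + 4·y_feedstock = 9; 3·y_catalyst + 5·y_feedstock = 8.
→ y_catalyst = 1 and y_feedstock = 1.
solvent B enters the basis when its profit ≥ yᵀa₃ = 1·3 + 1·3 = 6.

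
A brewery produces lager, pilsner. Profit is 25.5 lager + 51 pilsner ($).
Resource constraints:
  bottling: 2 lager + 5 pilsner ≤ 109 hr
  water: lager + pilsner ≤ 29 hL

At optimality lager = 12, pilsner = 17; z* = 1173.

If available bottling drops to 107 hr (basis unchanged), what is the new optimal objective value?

1156

Both bottling and water are binding at x*.
Dual feasibility on the basic columns requires 2·y_bottling + 1·y_water = 25.5, 5·y_bottling + 1·y_water = 51.
This yields shadow prices y_bottling = 8.5, y_water = 8.5.
Δz = y_bottling·Δb = 8.5 × (-2) = -17, so new z* = 1173 − 17 = 1156.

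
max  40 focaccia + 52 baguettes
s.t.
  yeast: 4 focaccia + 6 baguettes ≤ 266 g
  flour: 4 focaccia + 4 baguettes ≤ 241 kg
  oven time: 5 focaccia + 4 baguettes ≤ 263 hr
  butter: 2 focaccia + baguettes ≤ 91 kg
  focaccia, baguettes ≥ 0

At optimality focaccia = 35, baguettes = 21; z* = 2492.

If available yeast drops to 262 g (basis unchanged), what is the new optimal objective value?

At the optimum: yeast uses 266 of 266 (binding); flour uses 224 of 241 (slack = 17); oven time uses 259 of 263 (slack = 4); butter uses 91 of 91 (binding).
Slack constraints have shadow price 0 (complementary slackness).
Dual feasibility on the basic columns requires 4·y_yeast + 2·y_butter = 40, 6·y_yeast + 1·y_butter = 52.
Solving: y_yeast = 8, y_butter = 4.
Δz = y_yeast·Δb = 8 × (-4) = -32, so new z* = 2492 − 32 = 2460.

2460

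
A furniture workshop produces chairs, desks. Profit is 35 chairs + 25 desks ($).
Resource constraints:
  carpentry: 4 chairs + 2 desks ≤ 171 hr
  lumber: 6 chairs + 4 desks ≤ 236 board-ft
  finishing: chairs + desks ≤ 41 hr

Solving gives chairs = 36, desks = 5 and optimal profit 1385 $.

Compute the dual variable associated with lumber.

5

At the optimum: carpentry uses 154 of 171 (slack = 17); lumber uses 236 of 236 (binding); finishing uses 41 of 41 (binding).
Since carpentry is not tight, its dual is 0.
From A_Bᵀ y = c: 6·y_lumber + 1·y_finishing = 35; 4·y_lumber + 1·y_finishing = 25.
Solving: y_lumber = 5, y_finishing = 5.
Shadow price of lumber = 5.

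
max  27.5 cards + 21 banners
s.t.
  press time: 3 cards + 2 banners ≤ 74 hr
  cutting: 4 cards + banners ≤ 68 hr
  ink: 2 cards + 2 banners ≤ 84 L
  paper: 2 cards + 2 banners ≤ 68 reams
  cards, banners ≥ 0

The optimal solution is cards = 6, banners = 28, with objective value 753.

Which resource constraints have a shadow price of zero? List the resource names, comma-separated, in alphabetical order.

press time: 74/74 (binding)
cutting: 52/68 (slack 16)
ink: 68/84 (slack 16)
paper: 68/68 (binding)
By complementary slackness, a constraint with positive slack has shadow price 0 → cutting, ink.

cutting, ink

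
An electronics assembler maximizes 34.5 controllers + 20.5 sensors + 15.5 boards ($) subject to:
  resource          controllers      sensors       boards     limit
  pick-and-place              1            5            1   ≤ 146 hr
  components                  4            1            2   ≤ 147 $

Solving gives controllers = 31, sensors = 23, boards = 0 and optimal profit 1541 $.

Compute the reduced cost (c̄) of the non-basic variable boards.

-3

Both pick-and-place and components are binding at x*.
The binding rows give the dual system: 1·y_pick-and-place + 4·y_components = 34.5 and 5·y_pick-and-place + 1·y_components = 20.5.
→ y_pick-and-place = 2.5 and y_components = 8.
Reduced cost of boards: c₃ − yᵀa₃ = 15.5 − (2.5·1 + 8·2) = 15.5 − 18.5 = -3.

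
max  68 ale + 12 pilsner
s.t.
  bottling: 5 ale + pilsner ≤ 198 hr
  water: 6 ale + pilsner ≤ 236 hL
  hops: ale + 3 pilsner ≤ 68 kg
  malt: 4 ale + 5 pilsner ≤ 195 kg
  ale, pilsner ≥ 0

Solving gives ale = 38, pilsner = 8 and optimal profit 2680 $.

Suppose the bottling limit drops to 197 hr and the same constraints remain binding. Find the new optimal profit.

Check each constraint at x*: bottling 198/198 (tight); water 236/236 (tight); hops 62/68 (slack 6); malt 192/195 (slack 3).
Since hops, malt are not tight, their duals are 0.
The binding rows give the dual system: 5·y_bottling + 6·y_water = 68 and 1·y_bottling + 1·y_water = 12.
This yields shadow prices y_bottling = 4, y_water = 8.
Δz = y_bottling·Δb = 4 × (-1) = -4, so new z* = 2680 − 4 = 2676.

2676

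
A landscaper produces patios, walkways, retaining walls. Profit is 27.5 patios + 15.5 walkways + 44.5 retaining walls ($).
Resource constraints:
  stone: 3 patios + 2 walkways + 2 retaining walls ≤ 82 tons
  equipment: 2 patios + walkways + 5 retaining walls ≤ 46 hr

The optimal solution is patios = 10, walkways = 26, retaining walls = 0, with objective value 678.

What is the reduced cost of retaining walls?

-5

Both stone and equipment are binding at x*.
The binding rows give the dual system: 3·y_stone + 2·y_equipment = 27.5 and 2·y_stone + 1·y_equipment = 15.5.
Solving: y_stone = 3.5, y_equipment = 8.5.
Reduced cost of retaining walls: c₃ − yᵀa₃ = 44.5 − (3.5·2 + 8.5·5) = 44.5 − 49.5 = -5.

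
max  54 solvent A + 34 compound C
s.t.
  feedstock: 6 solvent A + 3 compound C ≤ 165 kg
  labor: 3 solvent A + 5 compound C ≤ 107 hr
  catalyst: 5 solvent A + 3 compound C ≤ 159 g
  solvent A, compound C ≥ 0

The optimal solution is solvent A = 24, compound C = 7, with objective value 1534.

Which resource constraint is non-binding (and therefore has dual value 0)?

feedstock: 165/165 (binding)
labor: 107/107 (binding)
catalyst: 141/159 (slack 18)
By complementary slackness, a constraint with positive slack has shadow price 0 → catalyst.

catalyst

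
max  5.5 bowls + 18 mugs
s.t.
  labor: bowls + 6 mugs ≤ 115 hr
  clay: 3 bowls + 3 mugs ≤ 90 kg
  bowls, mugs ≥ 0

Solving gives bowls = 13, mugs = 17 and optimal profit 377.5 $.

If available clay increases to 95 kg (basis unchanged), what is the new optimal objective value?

382.5

Both labor and clay are binding at x*.
From A_Bᵀ y = c: 1·y_labor + 3·y_clay = 5.5; 6·y_labor + 3·y_clay = 18.
→ y_labor = 2.5 and y_clay = 1.
Δz = y_clay·Δb = 1 × (5) = 5, so new z* = 377.5 + 5 = 382.5.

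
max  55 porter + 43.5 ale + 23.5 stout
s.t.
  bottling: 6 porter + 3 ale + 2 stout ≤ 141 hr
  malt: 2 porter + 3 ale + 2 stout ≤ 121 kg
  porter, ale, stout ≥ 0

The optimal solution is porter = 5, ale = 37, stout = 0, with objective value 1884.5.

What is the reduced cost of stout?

-5.5

Check each constraint at x*: bottling 141/141 (tight); malt 121/121 (tight).
From A_Bᵀ y = c: 6·y_bottling + 2·y_malt = 55; 3·y_bottling + 3·y_malt = 43.5.
→ y_bottling = 6.5 and y_malt = 8.
Reduced cost of stout: c₃ − yᵀa₃ = 23.5 − (6.5·2 + 8·2) = 23.5 − 29 = -5.5.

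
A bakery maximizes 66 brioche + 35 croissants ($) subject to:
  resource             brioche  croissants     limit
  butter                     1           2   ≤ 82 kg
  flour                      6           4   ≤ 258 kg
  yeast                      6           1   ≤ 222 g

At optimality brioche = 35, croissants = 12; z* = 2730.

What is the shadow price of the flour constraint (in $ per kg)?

8

Binding: flour and yeast. Non-binding: butter (23 unused).
Slack constraints have shadow price 0 (complementary slackness).
From A_Bᵀ y = c: 6·y_flour + 6·y_yeast = 66; 4·y_flour + 1·y_yeast = 35.
Solving: y_flour = 8, y_yeast = 3.
Shadow price of flour = 8.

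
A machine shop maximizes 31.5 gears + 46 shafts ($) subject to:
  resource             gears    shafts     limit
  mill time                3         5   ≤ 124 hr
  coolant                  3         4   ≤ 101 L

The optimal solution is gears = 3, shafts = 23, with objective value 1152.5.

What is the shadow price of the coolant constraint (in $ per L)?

6.5

Check each constraint at x*: mill time 124/124 (tight); coolant 101/101 (tight).
The binding rows give the dual system: 3·y_mill time + 3·y_coolant = 31.5 and 5·y_mill time + 4·y_coolant = 46.
This yields shadow prices y_mill time = 4, y_coolant = 6.5.
Shadow price of coolant = 6.5.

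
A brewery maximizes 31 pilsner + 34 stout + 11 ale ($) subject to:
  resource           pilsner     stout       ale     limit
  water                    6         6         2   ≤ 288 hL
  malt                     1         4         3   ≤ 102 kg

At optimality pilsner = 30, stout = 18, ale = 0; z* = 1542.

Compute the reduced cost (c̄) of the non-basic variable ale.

Check each constraint at x*: water 288/288 (tight); malt 102/102 (tight).
From A_Bᵀ y = c: 6·y_water + 1·y_malt = 31; 6·y_water + 4·y_malt = 34.
This yields shadow prices y_water = 5, y_malt = 1.
Reduced cost of ale: c₃ − yᵀa₃ = 11 − (5·2 + 1·3) = 11 − 13 = -2.

-2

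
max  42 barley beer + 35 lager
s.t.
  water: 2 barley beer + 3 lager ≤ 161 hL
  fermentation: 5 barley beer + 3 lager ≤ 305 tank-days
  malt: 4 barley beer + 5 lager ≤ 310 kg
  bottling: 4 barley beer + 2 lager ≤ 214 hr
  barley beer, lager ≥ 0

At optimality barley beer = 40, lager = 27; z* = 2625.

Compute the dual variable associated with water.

7

Check each constraint at x*: water 161/161 (tight); fermentation 281/305 (slack 24); malt 295/310 (slack 15); bottling 214/214 (tight).
By complementary slackness, y = 0 for the non-binding constraints.
Dual feasibility on the basic columns requires 2·y_water + 4·y_bottling = 42, 3·y_water + 2·y_bottling = 35.
→ y_water = 7 and y_bottling = 7.
Shadow price of water = 7.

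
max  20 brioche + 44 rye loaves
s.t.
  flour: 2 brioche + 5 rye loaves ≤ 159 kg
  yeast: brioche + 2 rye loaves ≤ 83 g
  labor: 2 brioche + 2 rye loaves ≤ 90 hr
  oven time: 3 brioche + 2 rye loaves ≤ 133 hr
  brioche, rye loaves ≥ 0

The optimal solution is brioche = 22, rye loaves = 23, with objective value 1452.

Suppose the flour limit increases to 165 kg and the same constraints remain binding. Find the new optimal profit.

1500

Check each constraint at x*: flour 159/159 (tight); yeast 68/83 (slack 15); labor 90/90 (tight); oven time 112/133 (slack 21).
Slack constraints have shadow price 0 (complementary slackness).
The binding rows give the dual system: 2·y_flour + 2·y_labor = 20 and 5·y_flour + 2·y_labor = 44.
Solving: y_flour = 8, y_labor = 2.
Δz = y_flour·Δb = 8 × (6) = 48, so new z* = 1452 + 48 = 1500.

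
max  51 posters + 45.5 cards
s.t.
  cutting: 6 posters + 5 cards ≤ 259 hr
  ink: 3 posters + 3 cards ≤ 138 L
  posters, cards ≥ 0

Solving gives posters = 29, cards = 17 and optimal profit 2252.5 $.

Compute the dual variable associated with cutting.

5.5

Check each constraint at x*: cutting 259/259 (tight); ink 138/138 (tight).
From A_Bᵀ y = c: 6·y_cutting + 3·y_ink = 51; 5·y_cutting + 3·y_ink = 45.5.
→ y_cutting = 5.5 and y_ink = 6.
Shadow price of cutting = 5.5.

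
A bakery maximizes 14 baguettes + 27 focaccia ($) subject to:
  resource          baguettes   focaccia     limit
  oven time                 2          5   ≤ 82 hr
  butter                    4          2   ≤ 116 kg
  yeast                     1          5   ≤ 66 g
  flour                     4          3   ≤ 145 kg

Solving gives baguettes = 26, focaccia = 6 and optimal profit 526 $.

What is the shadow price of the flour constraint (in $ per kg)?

0

Binding: oven time and butter. Non-binding: yeast (10 unused), flour (23 unused).
Slack constraints have shadow price 0 (complementary slackness).
The binding rows give the dual system: 2·y_oven time + 4·y_butter = 14 and 5·y_oven time + 2·y_butter = 27.
This yields shadow prices y_oven time = 5, y_butter = 1.
Shadow price of flour = 0.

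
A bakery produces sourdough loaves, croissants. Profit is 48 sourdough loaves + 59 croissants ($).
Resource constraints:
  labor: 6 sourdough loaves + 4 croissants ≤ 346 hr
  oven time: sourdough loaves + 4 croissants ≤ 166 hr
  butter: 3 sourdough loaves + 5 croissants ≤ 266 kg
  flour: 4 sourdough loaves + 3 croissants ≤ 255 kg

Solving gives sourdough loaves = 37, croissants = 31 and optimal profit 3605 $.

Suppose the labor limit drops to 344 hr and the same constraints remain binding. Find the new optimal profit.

Check each constraint at x*: labor 346/346 (tight); oven time 161/166 (slack 5); butter 266/266 (tight); flour 241/255 (slack 14).
By complementary slackness, y = 0 for the non-binding constraints.
Dual feasibility on the basic columns requires 6·y_labor + 3·y_butter = 48, 4·y_labor + 5·y_butter = 59.
→ y_labor = 3.5 and y_butter = 9.
Δz = y_labor·Δb = 3.5 × (-2) = -7, so new z* = 3605 − 7 = 3598.

3598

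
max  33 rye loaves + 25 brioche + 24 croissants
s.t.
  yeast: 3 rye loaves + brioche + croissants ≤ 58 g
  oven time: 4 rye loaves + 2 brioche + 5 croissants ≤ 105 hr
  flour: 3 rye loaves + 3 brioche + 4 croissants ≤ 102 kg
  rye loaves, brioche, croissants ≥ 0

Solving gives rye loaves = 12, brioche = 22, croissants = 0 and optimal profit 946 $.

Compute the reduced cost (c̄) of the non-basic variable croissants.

Check each constraint at x*: yeast 58/58 (tight); oven time 92/105 (slack 13); flour 102/102 (tight).
Slack constraints have shadow price 0 (complementary slackness).
From A_Bᵀ y = c: 3·y_yeast + 3·y_flour = 33; 1·y_yeast + 3·y_flour = 25.
This yields shadow prices y_yeast = 4, y_flour = 7.
Reduced cost of croissants: c₃ − yᵀa₃ = 24 − (4·1 + 7·4) = 24 − 32 = -8.

-8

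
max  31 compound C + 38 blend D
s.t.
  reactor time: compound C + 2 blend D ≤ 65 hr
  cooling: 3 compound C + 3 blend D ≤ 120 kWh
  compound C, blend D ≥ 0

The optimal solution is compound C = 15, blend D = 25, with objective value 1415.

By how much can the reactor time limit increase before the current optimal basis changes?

15

Binding constraints: reactor time, cooling. The basis is B = [[1,2],[3,3]] with det -3.
Per unit increase in reactor time, x* moves by d = (-1, 1).
The basis stays optimal until compound C reaches 0; allowable increase = 15 hr.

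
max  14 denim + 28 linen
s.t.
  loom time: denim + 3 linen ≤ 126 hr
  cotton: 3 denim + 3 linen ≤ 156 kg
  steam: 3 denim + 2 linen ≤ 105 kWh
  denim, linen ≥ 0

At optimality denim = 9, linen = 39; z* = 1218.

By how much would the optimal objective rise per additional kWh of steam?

Check each constraint at x*: loom time 126/126 (tight); cotton 144/156 (slack 12); steam 105/105 (tight).
Since cotton is not tight, its dual is 0.
From A_Bᵀ y = c: 1·y_loom time + 3·y_steam = 14; 3·y_loom time + 2·y_steam = 28.
This yields shadow prices y_loom time = 8, y_steam = 2.
Shadow price of steam = 2.

2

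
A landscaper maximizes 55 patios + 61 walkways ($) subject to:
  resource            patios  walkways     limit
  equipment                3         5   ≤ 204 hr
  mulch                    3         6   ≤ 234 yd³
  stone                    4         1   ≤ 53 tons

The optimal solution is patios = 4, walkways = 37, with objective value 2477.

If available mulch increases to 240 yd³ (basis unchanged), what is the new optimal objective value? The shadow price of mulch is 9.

2531

Δb = 6, so new z* = 2477 + (9)·(6) = 2477 + 54 = 2531.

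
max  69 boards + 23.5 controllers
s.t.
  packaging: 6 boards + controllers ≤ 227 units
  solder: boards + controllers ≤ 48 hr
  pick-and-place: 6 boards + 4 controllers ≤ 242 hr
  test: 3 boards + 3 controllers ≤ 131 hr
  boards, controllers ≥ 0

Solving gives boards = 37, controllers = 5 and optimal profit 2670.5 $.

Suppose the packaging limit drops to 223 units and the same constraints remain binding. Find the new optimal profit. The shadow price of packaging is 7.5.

2640.5

Δb = -4, so new z* = 2670.5 + (7.5)·(-4) = 2670.5 − 30 = 2640.5.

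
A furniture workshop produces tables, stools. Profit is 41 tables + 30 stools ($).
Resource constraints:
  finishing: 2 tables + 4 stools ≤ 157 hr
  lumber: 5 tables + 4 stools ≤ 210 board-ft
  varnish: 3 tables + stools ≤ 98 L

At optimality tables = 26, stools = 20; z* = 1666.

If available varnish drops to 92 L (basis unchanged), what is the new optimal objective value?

Check each constraint at x*: finishing 132/157 (slack 25); lumber 210/210 (tight); varnish 98/98 (tight).
Slack constraints have shadow price 0 (complementary slackness).
The binding rows give the dual system: 5·y_lumber + 3·y_varnish = 41 and 4·y_lumber + 1·y_varnish = 30.
This yields shadow prices y_lumber = 7, y_varnish = 2.
Δz = y_varnish·Δb = 2 × (-6) = -12, so new z* = 1666 − 12 = 1654.

1654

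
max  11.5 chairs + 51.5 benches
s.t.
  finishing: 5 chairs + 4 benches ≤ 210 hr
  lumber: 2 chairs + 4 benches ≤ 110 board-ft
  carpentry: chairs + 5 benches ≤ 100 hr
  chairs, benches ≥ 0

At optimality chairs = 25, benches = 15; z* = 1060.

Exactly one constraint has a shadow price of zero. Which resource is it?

finishing

finishing: 185/210 (slack 25)
lumber: 110/110 (binding)
carpentry: 100/100 (binding)
By complementary slackness, a constraint with positive slack has shadow price 0 → finishing.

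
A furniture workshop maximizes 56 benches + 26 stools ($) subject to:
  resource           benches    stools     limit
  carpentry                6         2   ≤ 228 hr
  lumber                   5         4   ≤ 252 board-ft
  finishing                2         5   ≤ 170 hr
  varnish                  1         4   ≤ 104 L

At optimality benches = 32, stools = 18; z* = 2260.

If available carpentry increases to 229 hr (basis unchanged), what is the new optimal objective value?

2269

Binding: carpentry and varnish. Non-binding: lumber (20 unused), finishing (16 unused).
By complementary slackness, y = 0 for the non-binding constraints.
Dual feasibility on the basic columns requires 6·y_carpentry + 1·y_varnish = 56, 2·y_carpentry + 4·y_varnish = 26.
Solving: y_carpentry = 9, y_varnish = 2.
Δz = y_carpentry·Δb = 9 × (1) = 9, so new z* = 2260 + 9 = 2269.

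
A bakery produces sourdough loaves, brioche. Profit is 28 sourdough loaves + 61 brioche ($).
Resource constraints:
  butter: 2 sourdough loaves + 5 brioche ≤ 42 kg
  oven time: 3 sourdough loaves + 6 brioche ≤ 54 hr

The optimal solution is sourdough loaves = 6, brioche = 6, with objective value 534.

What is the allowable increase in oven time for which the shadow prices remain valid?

9

Binding constraints: butter, oven time. The basis is B = [[2,5],[3,6]] with det -3.
Per unit increase in oven time, x* moves by d = (1.6667, -0.6667).
The basis stays optimal until brioche reaches 0; allowable increase = 9 hr.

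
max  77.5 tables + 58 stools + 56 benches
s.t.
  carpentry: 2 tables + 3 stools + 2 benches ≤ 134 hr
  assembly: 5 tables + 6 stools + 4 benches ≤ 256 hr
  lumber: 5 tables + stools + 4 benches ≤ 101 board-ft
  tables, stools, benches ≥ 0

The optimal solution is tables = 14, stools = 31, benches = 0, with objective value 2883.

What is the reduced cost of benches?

-6

Check each constraint at x*: carpentry 121/134 (slack 13); assembly 256/256 (tight); lumber 101/101 (tight).
By complementary slackness, y = 0 for the non-binding constraint.
From A_Bᵀ y = c: 5·y_assembly + 5·y_lumber = 77.5; 6·y_assembly + 1·y_lumber = 58.
This yields shadow prices y_assembly = 8.5, y_lumber = 7.
Reduced cost of benches: c₃ − yᵀa₃ = 56 − (8.5·4 + 7·4) = 56 − 62 = -6.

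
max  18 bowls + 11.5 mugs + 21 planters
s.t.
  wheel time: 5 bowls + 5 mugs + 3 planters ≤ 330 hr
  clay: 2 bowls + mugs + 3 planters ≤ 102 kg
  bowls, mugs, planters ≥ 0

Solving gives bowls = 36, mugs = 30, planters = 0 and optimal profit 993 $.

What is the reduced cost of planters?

Check each constraint at x*: wheel time 330/330 (tight); clay 102/102 (tight).
From A_Bᵀ y = c: 5·y_wheel time + 2·y_clay = 18; 5·y_wheel time + 1·y_clay = 11.5.
Solving: y_wheel time = 1, y_clay = 6.5.
Reduced cost of planters: c₃ − yᵀa₃ = 21 − (1·3 + 6.5·3) = 21 − 22.5 = -1.5.

-1.5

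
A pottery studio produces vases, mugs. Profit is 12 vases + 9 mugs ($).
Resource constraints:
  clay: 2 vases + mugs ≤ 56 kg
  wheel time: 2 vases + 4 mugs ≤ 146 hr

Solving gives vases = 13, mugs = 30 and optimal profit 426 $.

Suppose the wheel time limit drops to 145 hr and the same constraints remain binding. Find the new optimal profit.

425

At the optimum: clay uses 56 of 56 (binding); wheel time uses 146 of 146 (binding).
Dual feasibility on the basic columns requires 2·y_clay + 2·y_wheel time = 12, 1·y_clay + 4·y_wheel time = 9.
Solving: y_clay = 5, y_wheel time = 1.
Δz = y_wheel time·Δb = 1 × (-1) = -1, so new z* = 426 − 1 = 425.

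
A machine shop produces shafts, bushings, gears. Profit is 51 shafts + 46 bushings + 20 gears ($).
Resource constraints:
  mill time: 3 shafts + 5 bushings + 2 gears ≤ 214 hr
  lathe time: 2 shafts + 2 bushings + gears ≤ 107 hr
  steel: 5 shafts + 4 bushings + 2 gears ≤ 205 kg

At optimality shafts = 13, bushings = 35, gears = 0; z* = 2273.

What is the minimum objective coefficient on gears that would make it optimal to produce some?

22

At the optimum: mill time uses 214 of 214 (binding); lathe time uses 96 of 107 (slack = 11); steel uses 205 of 205 (binding).
By complementary slackness, y = 0 for the non-binding constraint.
Dual feasibility on the basic columns requires 3·y_mill time + 5·y_steel = 51, 5·y_mill time + 4·y_steel = 46.
Solving: y_mill time = 2, y_steel = 9.
gears enters the basis when its profit ≥ yᵀa₃ = 2·2 + 9·2 = 22.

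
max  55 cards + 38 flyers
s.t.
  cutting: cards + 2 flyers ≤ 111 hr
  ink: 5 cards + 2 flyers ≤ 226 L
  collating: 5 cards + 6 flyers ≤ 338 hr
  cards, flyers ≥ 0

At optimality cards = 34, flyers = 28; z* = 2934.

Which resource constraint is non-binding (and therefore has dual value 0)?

cutting

cutting: 90/111 (slack 21)
ink: 226/226 (binding)
collating: 338/338 (binding)
By complementary slackness, a constraint with positive slack has shadow price 0 → cutting.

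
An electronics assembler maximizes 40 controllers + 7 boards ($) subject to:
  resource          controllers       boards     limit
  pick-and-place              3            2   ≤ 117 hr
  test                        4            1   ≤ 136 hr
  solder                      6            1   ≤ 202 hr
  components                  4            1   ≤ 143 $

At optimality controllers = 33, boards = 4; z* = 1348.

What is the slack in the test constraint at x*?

test used = 4·33 + 1·4 = 136; slack = 136 − 136 = 0.

0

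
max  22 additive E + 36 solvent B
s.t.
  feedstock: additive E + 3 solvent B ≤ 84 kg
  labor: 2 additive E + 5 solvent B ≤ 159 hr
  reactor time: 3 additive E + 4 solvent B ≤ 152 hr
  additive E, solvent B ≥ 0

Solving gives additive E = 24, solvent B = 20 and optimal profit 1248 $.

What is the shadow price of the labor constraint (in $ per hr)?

0

At the optimum: feedstock uses 84 of 84 (binding); labor uses 148 of 159 (slack = 11); reactor time uses 152 of 152 (binding).
By complementary slackness, y = 0 for the non-binding constraint.
The binding rows give the dual system: 1·y_feedstock + 3·y_reactor time = 22 and 3·y_feedstock + 4·y_reactor time = 36.
→ y_feedstock = 4 and y_reactor time = 6.
Shadow price of labor = 0.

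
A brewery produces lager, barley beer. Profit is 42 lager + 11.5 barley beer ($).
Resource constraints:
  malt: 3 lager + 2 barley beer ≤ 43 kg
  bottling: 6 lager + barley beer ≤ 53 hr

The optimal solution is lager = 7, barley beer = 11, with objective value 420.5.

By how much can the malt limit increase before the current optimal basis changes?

Binding constraints: malt, bottling. The basis is B = [[3,2],[6,1]] with det -9.
Per unit increase in malt, x* moves by d = (-0.1111, 0.6667).
The basis stays optimal until lager reaches 0; allowable increase = 63 kg.

63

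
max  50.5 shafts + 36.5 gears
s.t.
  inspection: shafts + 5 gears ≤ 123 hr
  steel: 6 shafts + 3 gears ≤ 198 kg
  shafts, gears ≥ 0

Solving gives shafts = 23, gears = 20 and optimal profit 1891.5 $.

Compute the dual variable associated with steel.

8

At the optimum: inspection uses 123 of 123 (binding); steel uses 198 of 198 (binding).
The binding rows give the dual system: 1·y_inspection + 6·y_steel = 50.5 and 5·y_inspection + 3·y_steel = 36.5.
Solving: y_inspection = 2.5, y_steel = 8.
Shadow price of steel = 8.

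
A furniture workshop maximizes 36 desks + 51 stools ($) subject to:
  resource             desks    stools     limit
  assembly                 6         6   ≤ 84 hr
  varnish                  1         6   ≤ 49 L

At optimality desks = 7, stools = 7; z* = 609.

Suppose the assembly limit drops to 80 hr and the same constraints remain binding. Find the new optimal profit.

At the optimum: assembly uses 84 of 84 (binding); varnish uses 49 of 49 (binding).
Dual feasibility on the basic columns requires 6·y_assembly + 1·y_varnish = 36, 6·y_assembly + 6·y_varnish = 51.
Solving: y_assembly = 5.5, y_varnish = 3.
Δz = y_assembly·Δb = 5.5 × (-4) = -22, so new z* = 609 − 22 = 587.

587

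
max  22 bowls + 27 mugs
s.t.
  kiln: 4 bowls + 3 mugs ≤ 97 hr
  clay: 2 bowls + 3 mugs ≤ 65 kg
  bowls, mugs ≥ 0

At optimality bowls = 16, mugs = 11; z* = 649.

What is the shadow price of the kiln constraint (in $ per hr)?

Check each constraint at x*: kiln 97/97 (tight); clay 65/65 (tight).
Dual feasibility on the basic columns requires 4·y_kiln + 2·y_clay = 22, 3·y_kiln + 3·y_clay = 27.
This yields shadow prices y_kiln = 2, y_clay = 7.
Shadow price of kiln = 2.

2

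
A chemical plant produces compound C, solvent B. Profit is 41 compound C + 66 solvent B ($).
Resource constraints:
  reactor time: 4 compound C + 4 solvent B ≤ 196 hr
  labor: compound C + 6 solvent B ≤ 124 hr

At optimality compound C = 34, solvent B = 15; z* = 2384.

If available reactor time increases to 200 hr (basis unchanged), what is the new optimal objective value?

At the optimum: reactor time uses 196 of 196 (binding); labor uses 124 of 124 (binding).
From A_Bᵀ y = c: 4·y_reactor time + 1·y_labor = 41; 4·y_reactor time + 6·y_labor = 66.
Solving: y_reactor time = 9, y_labor = 5.
Δz = y_reactor time·Δb = 9 × (4) = 36, so new z* = 2384 + 36 = 2420.

2420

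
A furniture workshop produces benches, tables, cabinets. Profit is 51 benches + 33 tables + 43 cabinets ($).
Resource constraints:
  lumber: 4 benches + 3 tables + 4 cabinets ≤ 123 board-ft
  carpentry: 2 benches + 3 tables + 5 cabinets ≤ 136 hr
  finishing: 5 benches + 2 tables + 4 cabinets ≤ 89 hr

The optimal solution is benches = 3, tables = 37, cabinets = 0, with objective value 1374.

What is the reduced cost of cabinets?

-5

At the optimum: lumber uses 123 of 123 (binding); carpentry uses 117 of 136 (slack = 19); finishing uses 89 of 89 (binding).
By complementary slackness, y = 0 for the non-binding constraint.
The binding rows give the dual system: 4·y_lumber + 5·y_finishing = 51 and 3·y_lumber + 2·y_finishing = 33.
→ y_lumber = 9 and y_finishing = 3.
Reduced cost of cabinets: c₃ − yᵀa₃ = 43 − (9·4 + 3·4) = 43 − 48 = -5.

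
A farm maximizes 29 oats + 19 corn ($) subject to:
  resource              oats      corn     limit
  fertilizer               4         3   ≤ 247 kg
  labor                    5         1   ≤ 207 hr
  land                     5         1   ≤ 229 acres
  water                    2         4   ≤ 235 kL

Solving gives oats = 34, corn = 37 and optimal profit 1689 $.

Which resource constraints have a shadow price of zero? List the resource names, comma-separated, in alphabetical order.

land, water

fertilizer: 247/247 (binding)
labor: 207/207 (binding)
land: 207/229 (slack 22)
water: 216/235 (slack 19)
By complementary slackness, a constraint with positive slack has shadow price 0 → land, water.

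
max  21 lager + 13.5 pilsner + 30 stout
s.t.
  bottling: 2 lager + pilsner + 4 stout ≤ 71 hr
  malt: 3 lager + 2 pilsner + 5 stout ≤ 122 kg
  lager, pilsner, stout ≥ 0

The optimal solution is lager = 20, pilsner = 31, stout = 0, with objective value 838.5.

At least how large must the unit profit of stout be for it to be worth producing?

At the optimum: bottling uses 71 of 71 (binding); malt uses 122 of 122 (binding).
Dual feasibility on the basic columns requires 2·y_bottling + 3·y_malt = 21, 1·y_bottling + 2·y_malt = 13.5.
→ y_bottling = 1.5 and y_malt = 6.
stout enters the basis when its profit ≥ yᵀa₃ = 1.5·4 + 6·5 = 36.

36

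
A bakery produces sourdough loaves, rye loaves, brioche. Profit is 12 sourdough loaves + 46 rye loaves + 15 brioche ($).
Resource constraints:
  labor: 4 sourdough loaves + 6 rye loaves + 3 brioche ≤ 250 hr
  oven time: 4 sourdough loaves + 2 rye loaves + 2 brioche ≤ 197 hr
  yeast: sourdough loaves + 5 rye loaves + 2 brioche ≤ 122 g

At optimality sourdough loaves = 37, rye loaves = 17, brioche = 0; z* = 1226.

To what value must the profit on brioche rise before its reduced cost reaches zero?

Binding: labor and yeast. Non-binding: oven time (15 unused).
Since oven time is not tight, its dual is 0.
From A_Bᵀ y = c: 4·y_labor + 1·y_yeast = 12; 6·y_labor + 5·y_yeast = 46.
→ y_labor = 1 and y_yeast = 8.
brioche enters the basis when its profit ≥ yᵀa₃ = 1·3 + 8·2 = 19.

19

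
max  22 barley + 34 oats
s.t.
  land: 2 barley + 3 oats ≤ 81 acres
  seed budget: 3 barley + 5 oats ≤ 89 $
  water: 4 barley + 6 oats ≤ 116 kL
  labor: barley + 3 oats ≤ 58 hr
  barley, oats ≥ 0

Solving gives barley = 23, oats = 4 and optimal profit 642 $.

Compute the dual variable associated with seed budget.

2

Check each constraint at x*: land 58/81 (slack 23); seed budget 89/89 (tight); water 116/116 (tight); labor 35/58 (slack 23).
Since land, labor are not tight, their duals are 0.
The binding rows give the dual system: 3·y_seed budget + 4·y_water = 22 and 5·y_seed budget + 6·y_water = 34.
Solving: y_seed budget = 2, y_water = 4.
Shadow price of seed budget = 2.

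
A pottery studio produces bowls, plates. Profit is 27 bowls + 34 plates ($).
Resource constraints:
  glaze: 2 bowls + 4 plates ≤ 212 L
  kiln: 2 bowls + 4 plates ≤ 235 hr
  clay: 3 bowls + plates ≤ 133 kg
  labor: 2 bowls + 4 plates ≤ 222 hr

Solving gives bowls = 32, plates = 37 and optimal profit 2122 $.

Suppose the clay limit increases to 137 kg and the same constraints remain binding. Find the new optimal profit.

Binding: glaze and clay. Non-binding: kiln (23 unused), labor (10 unused).
Slack constraints have shadow price 0 (complementary slackness).
Dual feasibility on the basic columns requires 2·y_glaze + 3·y_clay = 27, 4·y_glaze + 1·y_clay = 34.
Solving: y_glaze = 7.5, y_clay = 4.
Δz = y_clay·Δb = 4 × (4) = 16, so new z* = 2122 + 16 = 2138.

2138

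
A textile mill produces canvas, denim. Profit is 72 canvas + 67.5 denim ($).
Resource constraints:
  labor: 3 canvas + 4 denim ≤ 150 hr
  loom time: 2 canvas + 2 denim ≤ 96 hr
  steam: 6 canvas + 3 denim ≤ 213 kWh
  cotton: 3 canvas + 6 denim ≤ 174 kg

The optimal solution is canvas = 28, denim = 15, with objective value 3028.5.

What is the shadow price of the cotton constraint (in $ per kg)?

Binding: steam and cotton. Non-binding: labor (6 unused), loom time (10 unused).
By complementary slackness, y = 0 for the non-binding constraints.
Dual feasibility on the basic columns requires 6·y_steam + 3·y_cotton = 72, 3·y_steam + 6·y_cotton = 67.5.
This yields shadow prices y_steam = 8.5, y_cotton = 7.
Shadow price of cotton = 7.

7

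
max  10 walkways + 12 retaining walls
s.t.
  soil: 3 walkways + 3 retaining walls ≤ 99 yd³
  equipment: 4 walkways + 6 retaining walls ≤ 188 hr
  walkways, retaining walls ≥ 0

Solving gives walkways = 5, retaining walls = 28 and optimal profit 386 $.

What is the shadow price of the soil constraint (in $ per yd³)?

Both soil and equipment are binding at x*.
Dual feasibility on the basic columns requires 3·y_soil + 4·y_equipment = 10, 3·y_soil + 6·y_equipment = 12.
Solving: y_soil = 2, y_equipment = 1.
Shadow price of soil = 2.

2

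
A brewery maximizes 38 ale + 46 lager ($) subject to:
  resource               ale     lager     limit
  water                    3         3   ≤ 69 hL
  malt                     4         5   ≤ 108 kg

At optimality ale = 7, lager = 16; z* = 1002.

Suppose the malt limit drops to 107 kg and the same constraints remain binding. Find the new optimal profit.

994

Check each constraint at x*: water 69/69 (tight); malt 108/108 (tight).
Dual feasibility on the basic columns requires 3·y_water + 4·y_malt = 38, 3·y_water + 5·y_malt = 46.
→ y_water = 2 and y_malt = 8.
Δz = y_malt·Δb = 8 × (-1) = -8, so new z* = 1002 − 8 = 994.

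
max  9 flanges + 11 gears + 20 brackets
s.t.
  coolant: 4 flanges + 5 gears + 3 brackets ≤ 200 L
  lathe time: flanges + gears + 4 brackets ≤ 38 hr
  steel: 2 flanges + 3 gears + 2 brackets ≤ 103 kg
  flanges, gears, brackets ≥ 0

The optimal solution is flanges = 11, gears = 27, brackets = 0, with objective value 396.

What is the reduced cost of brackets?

-4

Check each constraint at x*: coolant 179/200 (slack 21); lathe time 38/38 (tight); steel 103/103 (tight).
By complementary slackness, y = 0 for the non-binding constraint.
The binding rows give the dual system: 1·y_lathe time + 2·y_steel = 9 and 1·y_lathe time + 3·y_steel = 11.
This yields shadow prices y_lathe time = 5, y_steel = 2.
Reduced cost of brackets: c₃ − yᵀa₃ = 20 − (5·4 + 2·2) = 20 − 24 = -4.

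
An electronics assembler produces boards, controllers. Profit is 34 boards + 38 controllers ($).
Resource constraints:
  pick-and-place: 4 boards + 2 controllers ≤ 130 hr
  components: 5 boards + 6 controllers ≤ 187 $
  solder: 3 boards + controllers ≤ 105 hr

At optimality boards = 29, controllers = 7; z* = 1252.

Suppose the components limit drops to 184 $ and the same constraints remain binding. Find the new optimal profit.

Check each constraint at x*: pick-and-place 130/130 (tight); components 187/187 (tight); solder 94/105 (slack 11).
Since solder is not tight, its dual is 0.
From A_Bᵀ y = c: 4·y_pick-and-place + 5·y_components = 34; 2·y_pick-and-place + 6·y_components = 38.
Solving: y_pick-and-place = 1, y_components = 6.
Δz = y_components·Δb = 6 × (-3) = -18, so new z* = 1252 − 18 = 1234.

1234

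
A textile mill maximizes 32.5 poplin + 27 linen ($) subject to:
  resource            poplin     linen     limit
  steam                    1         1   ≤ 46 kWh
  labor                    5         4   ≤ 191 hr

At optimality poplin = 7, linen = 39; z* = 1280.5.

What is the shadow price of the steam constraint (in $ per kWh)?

Check each constraint at x*: steam 46/46 (tight); labor 191/191 (tight).
The binding rows give the dual system: 1·y_steam + 5·y_labor = 32.5 and 1·y_steam + 4·y_labor = 27.
This yields shadow prices y_steam = 5, y_labor = 5.5.
Shadow price of steam = 5.

5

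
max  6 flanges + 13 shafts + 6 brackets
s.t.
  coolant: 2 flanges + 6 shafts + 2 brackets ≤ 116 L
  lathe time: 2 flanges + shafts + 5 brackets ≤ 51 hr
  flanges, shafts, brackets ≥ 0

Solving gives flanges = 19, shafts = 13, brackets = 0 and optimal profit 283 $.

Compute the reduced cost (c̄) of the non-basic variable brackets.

-3

Check each constraint at x*: coolant 116/116 (tight); lathe time 51/51 (tight).
Dual feasibility on the basic columns requires 2·y_coolant + 2·y_lathe time = 6, 6·y_coolant + 1·y_lathe time = 13.
Solving: y_coolant = 2, y_lathe time = 1.
Reduced cost of brackets: c₃ − yᵀa₃ = 6 − (2·2 + 1·5) = 6 − 9 = -3.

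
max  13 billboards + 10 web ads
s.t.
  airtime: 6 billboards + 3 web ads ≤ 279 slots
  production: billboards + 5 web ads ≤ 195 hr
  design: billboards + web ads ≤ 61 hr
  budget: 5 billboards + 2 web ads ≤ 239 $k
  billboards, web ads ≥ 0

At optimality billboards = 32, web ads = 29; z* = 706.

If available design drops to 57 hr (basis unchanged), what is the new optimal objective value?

678

Check each constraint at x*: airtime 279/279 (tight); production 177/195 (slack 18); design 61/61 (tight); budget 218/239 (slack 21).
Since production, budget are not tight, their duals are 0.
From A_Bᵀ y = c: 6·y_airtime + 1·y_design = 13; 3·y_airtime + 1·y_design = 10.
→ y_airtime = 1 and y_design = 7.
Δz = y_design·Δb = 7 × (-4) = -28, so new z* = 706 − 28 = 678.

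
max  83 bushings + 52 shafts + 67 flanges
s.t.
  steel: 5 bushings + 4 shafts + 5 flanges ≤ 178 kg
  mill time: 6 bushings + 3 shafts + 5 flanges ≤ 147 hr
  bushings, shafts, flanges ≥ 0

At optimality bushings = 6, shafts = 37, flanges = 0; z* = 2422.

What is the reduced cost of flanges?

-8

Check each constraint at x*: steel 178/178 (tight); mill time 147/147 (tight).
From A_Bᵀ y = c: 5·y_steel + 6·y_mill time = 83; 4·y_steel + 3·y_mill time = 52.
This yields shadow prices y_steel = 7, y_mill time = 8.
Reduced cost of flanges: c₃ − yᵀa₃ = 67 − (7·5 + 8·5) = 67 − 75 = -8.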